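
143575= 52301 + 91274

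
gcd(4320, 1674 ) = 54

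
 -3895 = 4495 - 8390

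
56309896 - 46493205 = 9816691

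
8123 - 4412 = 3711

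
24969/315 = 79 + 4/15 = 79.27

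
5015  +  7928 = 12943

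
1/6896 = 1/6896  =  0.00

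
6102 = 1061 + 5041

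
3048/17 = 3048/17  =  179.29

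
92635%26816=12187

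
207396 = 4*51849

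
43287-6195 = 37092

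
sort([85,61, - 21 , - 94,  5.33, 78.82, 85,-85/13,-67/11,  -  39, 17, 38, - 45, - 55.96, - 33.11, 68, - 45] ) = [ - 94 ,  -  55.96, - 45, - 45, - 39, - 33.11, - 21, - 85/13, - 67/11 , 5.33,17, 38, 61, 68, 78.82, 85,  85 ]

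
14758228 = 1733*8516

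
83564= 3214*26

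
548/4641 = 548/4641 = 0.12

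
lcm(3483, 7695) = 330885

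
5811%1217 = 943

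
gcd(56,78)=2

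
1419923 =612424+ 807499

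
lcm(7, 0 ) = 0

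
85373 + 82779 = 168152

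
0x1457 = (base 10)5207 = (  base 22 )agf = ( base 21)bgk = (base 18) G15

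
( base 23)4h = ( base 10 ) 109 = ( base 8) 155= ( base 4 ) 1231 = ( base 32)3D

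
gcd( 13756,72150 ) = 2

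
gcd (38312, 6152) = 8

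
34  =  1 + 33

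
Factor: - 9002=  - 2^1*7^1*643^1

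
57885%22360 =13165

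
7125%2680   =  1765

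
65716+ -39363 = 26353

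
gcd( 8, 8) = 8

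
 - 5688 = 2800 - 8488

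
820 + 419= 1239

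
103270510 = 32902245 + 70368265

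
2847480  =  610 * 4668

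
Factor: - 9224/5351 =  - 2^3*1153^1*5351^( -1)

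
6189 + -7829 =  - 1640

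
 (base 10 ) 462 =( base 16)1CE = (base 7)1230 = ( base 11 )390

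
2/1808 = 1/904 = 0.00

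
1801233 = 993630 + 807603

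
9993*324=3237732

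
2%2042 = 2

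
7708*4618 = 35595544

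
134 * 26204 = 3511336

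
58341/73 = 58341/73=799.19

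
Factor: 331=331^1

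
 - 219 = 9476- 9695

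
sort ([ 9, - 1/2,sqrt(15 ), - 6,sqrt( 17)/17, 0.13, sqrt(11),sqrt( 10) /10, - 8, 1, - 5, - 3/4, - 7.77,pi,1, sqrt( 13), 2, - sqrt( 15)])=[  -  8, - 7.77,-6, - 5, - sqrt(15 ),-3/4, - 1/2, 0.13, sqrt( 17 ) /17 , sqrt( 10 ) /10, 1, 1, 2, pi, sqrt( 11), sqrt( 13 ), sqrt( 15), 9 ] 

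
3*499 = 1497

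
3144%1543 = 58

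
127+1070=1197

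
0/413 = 0 = 0.00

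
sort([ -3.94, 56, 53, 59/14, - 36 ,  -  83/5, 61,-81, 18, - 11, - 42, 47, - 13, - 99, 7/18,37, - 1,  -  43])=[ - 99, - 81, - 43,-42,-36, -83/5, - 13, - 11, - 3.94,  -  1, 7/18 , 59/14, 18,37, 47,53  ,  56,61]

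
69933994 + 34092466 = 104026460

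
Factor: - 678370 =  - 2^1*5^1*7^1 * 11^1 * 881^1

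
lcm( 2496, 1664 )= 4992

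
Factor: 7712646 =2^1 * 3^1*1285441^1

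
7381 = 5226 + 2155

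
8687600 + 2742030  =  11429630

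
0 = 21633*0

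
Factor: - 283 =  - 283^1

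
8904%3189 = 2526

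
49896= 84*594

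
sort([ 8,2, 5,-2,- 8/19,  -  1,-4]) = [ - 4 ,-2,- 1,  -  8/19,2,5, 8 ]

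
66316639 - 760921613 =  - 694604974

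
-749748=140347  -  890095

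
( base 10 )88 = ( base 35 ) 2I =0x58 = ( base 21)44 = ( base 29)31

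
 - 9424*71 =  - 669104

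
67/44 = 67/44 = 1.52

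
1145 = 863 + 282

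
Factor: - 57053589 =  - 3^1 * 2267^1*8389^1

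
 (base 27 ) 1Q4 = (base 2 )10110011011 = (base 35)160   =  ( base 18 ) 47D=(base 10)1435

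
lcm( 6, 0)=0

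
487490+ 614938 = 1102428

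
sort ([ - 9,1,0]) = [ - 9, 0, 1] 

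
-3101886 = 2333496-5435382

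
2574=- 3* ( - 858 )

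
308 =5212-4904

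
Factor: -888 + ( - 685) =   -  11^2*13^1 = - 1573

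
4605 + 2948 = 7553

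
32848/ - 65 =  - 32848/65 = - 505.35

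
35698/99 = 35698/99 =360.59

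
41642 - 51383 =  -  9741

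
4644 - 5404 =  - 760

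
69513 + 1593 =71106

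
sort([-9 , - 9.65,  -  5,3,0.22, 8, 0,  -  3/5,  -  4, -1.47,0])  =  [ - 9.65,-9,  -  5, - 4,  -  1.47,-3/5,0,0,0.22 , 3,8]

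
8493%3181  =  2131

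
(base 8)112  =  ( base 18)42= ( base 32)2A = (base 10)74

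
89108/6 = 14851+1/3 = 14851.33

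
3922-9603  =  -5681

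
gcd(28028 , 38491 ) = 1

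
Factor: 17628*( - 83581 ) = - 1473365868  =  - 2^2*3^1*13^1*19^1*53^1*83^1*113^1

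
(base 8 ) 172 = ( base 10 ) 122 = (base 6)322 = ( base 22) 5C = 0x7A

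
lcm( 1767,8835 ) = 8835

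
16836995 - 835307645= -818470650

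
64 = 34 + 30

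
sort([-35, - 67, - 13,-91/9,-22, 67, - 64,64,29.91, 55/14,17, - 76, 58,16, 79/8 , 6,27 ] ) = [ - 76, - 67, - 64, - 35 ,-22, - 13 , - 91/9, 55/14, 6, 79/8, 16, 17,  27,29.91, 58, 64,67] 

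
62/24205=62/24205 = 0.00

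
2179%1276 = 903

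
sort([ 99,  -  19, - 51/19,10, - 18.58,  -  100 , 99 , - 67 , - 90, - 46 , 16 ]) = [-100,-90, - 67, -46, - 19, - 18.58,-51/19, 10, 16,99,99]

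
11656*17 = 198152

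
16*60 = 960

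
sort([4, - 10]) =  [ - 10, 4]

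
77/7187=77/7187 = 0.01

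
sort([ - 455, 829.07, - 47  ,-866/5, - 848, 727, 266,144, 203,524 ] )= [ - 848, - 455,-866/5, - 47 , 144, 203, 266,524, 727,  829.07 ] 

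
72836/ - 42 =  -36418/21=-  1734.19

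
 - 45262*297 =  - 13442814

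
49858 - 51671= - 1813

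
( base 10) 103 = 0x67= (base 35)2X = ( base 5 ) 403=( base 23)4b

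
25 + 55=80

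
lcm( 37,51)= 1887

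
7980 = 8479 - 499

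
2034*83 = 168822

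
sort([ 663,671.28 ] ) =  [663,671.28]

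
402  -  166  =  236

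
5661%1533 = 1062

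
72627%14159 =1832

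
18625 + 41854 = 60479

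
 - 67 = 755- 822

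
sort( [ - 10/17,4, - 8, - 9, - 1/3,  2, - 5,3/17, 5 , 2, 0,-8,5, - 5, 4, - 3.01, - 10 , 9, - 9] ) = [ - 10, - 9, - 9,-8,-8, - 5, - 5,-3.01,-10/17, - 1/3,  0,3/17,2, 2,4,4,5,5,  9 ]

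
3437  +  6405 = 9842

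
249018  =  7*35574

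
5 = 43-38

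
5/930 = 1/186 = 0.01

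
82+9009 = 9091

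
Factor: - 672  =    -  2^5*3^1*7^1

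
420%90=60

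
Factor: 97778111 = 29^1*3371659^1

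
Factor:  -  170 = -2^1 * 5^1*17^1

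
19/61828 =19/61828 = 0.00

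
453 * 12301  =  5572353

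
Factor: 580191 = 3^1 *41^1 * 53^1*89^1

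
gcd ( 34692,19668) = 12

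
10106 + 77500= 87606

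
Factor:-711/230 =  - 2^ ( - 1 )*3^2 * 5^( - 1) * 23^( - 1 )  *79^1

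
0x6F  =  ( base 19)5G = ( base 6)303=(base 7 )216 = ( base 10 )111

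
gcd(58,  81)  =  1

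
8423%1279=749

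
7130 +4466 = 11596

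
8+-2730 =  - 2722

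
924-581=343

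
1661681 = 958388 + 703293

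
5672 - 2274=3398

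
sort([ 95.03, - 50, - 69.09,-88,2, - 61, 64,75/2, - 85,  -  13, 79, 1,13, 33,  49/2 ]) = [ - 88, - 85, - 69.09,-61,  -  50, - 13 , 1,2,13,49/2,33,  75/2, 64,79, 95.03] 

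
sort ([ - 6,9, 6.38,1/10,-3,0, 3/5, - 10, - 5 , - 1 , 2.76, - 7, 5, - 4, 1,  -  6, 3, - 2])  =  [  -  10,  -  7,-6, - 6, - 5, - 4, - 3, - 2, - 1, 0, 1/10, 3/5, 1, 2.76, 3, 5 , 6.38,9 ] 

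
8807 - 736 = 8071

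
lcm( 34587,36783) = 2317329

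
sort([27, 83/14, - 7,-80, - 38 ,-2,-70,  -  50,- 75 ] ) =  [ - 80, - 75, - 70, -50, - 38 ,-7, - 2 , 83/14, 27]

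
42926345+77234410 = 120160755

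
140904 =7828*18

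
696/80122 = 348/40061=0.01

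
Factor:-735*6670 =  - 4902450= -2^1*3^1*5^2*7^2* 23^1*29^1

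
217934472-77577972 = 140356500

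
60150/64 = 30075/32 = 939.84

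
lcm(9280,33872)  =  677440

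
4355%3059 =1296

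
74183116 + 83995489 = 158178605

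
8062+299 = 8361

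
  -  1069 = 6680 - 7749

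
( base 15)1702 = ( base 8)11530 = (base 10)4952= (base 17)1025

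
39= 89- 50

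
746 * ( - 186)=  -138756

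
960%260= 180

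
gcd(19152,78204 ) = 1596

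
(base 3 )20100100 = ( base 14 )1986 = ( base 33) 486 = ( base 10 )4626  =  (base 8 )11022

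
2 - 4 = - 2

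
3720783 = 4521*823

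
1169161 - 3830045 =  - 2660884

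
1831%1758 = 73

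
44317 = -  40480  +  84797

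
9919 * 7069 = 70117411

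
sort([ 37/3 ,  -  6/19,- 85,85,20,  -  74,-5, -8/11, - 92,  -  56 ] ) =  [ - 92, -85, - 74,-56, - 5, - 8/11, - 6/19, 37/3 , 20,85] 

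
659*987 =650433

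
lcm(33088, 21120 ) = 992640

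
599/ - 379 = -599/379 = - 1.58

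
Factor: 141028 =2^2*35257^1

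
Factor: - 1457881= - 233^1*6257^1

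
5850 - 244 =5606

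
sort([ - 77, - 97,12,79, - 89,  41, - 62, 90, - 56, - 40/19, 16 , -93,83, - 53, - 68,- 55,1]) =[-97, - 93, - 89 ,  -  77,-68, - 62,-56, - 55, - 53, - 40/19,1,12,16,41,79, 83, 90 ]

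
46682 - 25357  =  21325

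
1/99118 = 1/99118 = 0.00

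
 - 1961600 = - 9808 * 200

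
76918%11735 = 6508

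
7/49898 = 7/49898=0.00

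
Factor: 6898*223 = 1538254= 2^1*223^1*3449^1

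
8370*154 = 1288980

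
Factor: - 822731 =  - 7^1*13^1*9041^1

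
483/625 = 483/625 = 0.77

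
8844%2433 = 1545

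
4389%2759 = 1630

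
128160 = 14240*9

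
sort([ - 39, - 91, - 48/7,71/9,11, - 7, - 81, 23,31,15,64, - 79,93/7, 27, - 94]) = [ - 94, - 91, - 81, - 79, - 39, - 7, - 48/7,71/9,11 , 93/7, 15, 23,27,31,64 ]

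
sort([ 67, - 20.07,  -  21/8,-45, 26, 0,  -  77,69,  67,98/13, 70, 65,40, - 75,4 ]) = [ - 77, - 75 , - 45, - 20.07,-21/8,  0, 4,98/13, 26, 40, 65 , 67,67,69, 70 ] 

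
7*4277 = 29939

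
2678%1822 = 856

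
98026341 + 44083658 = 142109999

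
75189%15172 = 14501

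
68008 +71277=139285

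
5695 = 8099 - 2404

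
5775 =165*35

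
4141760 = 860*4816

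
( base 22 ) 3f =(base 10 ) 81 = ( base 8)121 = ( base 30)2L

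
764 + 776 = 1540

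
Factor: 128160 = 2^5 * 3^2*5^1* 89^1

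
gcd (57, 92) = 1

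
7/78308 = 7/78308 = 0.00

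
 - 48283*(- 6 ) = 289698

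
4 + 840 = 844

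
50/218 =25/109 = 0.23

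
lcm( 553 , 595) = 47005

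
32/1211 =32/1211 = 0.03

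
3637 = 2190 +1447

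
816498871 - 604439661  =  212059210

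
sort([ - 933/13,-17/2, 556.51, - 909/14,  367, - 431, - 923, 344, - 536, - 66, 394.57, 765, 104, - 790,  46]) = [ - 923, - 790, - 536, - 431, - 933/13 , - 66, - 909/14, - 17/2, 46, 104, 344, 367,394.57,556.51, 765 ]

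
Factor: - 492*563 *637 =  - 2^2*3^1*7^2*13^1*41^1*563^1 = - 176446452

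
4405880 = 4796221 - 390341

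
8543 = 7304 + 1239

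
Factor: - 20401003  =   - 7^2* 17^1  *  19^1*1289^1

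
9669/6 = 1611 + 1/2= 1611.50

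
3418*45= 153810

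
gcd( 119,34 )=17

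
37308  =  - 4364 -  - 41672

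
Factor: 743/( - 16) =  - 2^( - 4)*743^1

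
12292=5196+7096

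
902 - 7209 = -6307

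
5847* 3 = 17541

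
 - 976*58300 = - 56900800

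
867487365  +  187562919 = 1055050284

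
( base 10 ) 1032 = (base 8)2010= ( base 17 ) 39c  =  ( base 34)uc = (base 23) 1lk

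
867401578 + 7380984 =874782562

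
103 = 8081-7978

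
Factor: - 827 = -827^1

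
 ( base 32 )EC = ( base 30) FA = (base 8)714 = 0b111001100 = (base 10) 460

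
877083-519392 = 357691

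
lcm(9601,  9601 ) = 9601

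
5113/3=1704 + 1/3 = 1704.33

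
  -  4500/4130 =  - 450/413=- 1.09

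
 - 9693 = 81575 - 91268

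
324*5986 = 1939464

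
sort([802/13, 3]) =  [ 3, 802/13 ] 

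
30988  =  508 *61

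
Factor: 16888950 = 2^1*3^2*5^2 * 13^1*2887^1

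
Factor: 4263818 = 2^1 * 13^1*163993^1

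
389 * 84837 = 33001593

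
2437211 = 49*49739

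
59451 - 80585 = -21134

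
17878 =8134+9744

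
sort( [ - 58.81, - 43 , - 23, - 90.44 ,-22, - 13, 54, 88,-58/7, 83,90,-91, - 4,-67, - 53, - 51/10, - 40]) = [ - 91, - 90.44, - 67, - 58.81, - 53, - 43, - 40 ,-23, -22 , - 13, - 58/7,  -  51/10, - 4, 54, 83, 88 , 90]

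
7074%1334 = 404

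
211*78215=16503365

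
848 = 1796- 948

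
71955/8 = 71955/8 =8994.38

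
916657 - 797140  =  119517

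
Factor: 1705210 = 2^1*5^1 *13^2 * 1009^1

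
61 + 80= 141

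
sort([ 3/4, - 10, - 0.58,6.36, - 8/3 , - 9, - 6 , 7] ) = [-10, - 9,-6, - 8/3 , - 0.58,3/4, 6.36,7]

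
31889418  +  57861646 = 89751064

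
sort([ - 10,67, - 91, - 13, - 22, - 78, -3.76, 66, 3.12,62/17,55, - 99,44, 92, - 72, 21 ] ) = [ - 99, - 91, - 78, - 72, - 22, - 13, - 10, - 3.76,3.12, 62/17,21, 44, 55,66,67,92 ]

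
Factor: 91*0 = 0^1 = 0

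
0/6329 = 0 = 0.00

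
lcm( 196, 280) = 1960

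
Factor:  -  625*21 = -3^1*5^4*7^1 = -  13125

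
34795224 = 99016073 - 64220849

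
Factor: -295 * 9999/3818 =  - 2^( - 1)*3^2 * 5^1 * 11^1*23^( - 1 )*59^1*  83^(  -  1) * 101^1 = -2949705/3818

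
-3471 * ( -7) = 24297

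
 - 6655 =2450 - 9105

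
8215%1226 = 859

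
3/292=3/292 = 0.01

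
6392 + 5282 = 11674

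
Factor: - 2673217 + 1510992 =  - 5^2*46489^1 =- 1162225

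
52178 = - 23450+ 75628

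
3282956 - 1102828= 2180128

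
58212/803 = 5292/73 = 72.49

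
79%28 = 23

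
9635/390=1927/78 = 24.71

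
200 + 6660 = 6860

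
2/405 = 2/405 = 0.00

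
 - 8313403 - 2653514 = -10966917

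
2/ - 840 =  - 1 + 419/420 =- 0.00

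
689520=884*780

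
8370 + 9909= 18279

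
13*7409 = 96317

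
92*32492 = 2989264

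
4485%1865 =755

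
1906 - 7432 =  - 5526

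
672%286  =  100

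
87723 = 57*1539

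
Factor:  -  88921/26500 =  - 2^( - 2)*5^ ( - 3 ) * 7^1*53^( - 1 )*12703^1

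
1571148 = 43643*36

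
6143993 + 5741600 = 11885593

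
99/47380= 99/47380 = 0.00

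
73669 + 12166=85835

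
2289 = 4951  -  2662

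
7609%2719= 2171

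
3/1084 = 3/1084= 0.00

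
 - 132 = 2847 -2979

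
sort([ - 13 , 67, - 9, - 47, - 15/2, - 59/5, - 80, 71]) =[ - 80, - 47, - 13,-59/5, - 9, - 15/2,  67,71 ] 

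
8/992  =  1/124= 0.01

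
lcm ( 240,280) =1680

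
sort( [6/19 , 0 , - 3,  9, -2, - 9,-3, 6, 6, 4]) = [-9,-3, - 3, - 2,0, 6/19, 4,6,6,9 ]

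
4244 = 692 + 3552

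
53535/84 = 17845/28 = 637.32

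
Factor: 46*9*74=30636 = 2^2 * 3^2*23^1 * 37^1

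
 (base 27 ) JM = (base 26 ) KF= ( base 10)535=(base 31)h8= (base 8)1027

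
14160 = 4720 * 3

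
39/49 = 39/49 =0.80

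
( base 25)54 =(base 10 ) 129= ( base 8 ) 201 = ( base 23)5e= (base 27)4L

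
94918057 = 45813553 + 49104504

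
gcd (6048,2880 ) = 288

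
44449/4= 44449/4 = 11112.25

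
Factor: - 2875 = -5^3*23^1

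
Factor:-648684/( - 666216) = 2^(  -  1 )*19^(  -  1 )*37^1 =37/38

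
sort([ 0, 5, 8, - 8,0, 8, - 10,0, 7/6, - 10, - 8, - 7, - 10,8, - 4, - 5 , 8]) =[ - 10, - 10, - 10, - 8,- 8, - 7, - 5,- 4, 0,  0, 0,7/6 , 5, 8, 8,8, 8]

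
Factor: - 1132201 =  - 7^1*161743^1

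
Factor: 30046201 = 19^1*1581379^1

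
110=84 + 26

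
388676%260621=128055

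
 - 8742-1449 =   -  10191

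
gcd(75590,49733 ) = 1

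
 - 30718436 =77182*( - 398)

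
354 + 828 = 1182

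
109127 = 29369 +79758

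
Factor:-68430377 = - 1759^1 * 38903^1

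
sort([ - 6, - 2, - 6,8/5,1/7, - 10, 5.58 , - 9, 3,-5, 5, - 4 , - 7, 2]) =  [ - 10, - 9, - 7,  -  6, - 6, - 5, - 4, - 2, 1/7, 8/5 , 2,3, 5,5.58]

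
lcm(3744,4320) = 56160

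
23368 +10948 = 34316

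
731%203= 122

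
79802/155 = 514 + 132/155 = 514.85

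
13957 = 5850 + 8107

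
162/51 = 54/17 = 3.18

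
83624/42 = 41812/21 = 1991.05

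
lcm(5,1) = 5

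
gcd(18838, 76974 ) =2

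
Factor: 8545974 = 2^1 * 3^1*233^1*6113^1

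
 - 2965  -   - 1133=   -  1832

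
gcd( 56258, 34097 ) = 1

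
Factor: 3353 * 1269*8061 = 3^4*7^1*47^1 * 479^1*2687^1 = 34299208377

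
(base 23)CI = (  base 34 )8M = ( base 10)294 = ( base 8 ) 446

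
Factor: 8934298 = 2^1*239^1*18691^1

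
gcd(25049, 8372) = 1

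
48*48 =2304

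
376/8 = 47 = 47.00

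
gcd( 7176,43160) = 104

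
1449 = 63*23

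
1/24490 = 1/24490 = 0.00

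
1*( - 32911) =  - 32911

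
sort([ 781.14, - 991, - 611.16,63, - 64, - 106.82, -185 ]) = [ - 991, - 611.16, - 185, - 106.82, - 64,63, 781.14]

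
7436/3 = 7436/3  =  2478.67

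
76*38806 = 2949256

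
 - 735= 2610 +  - 3345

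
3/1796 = 3/1796= 0.00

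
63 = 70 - 7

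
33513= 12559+20954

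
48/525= 16/175 =0.09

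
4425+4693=9118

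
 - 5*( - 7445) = 37225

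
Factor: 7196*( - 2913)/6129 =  - 6987316/2043 = - 2^2 * 3^(-2) * 7^1 *227^( - 1) * 257^1*971^1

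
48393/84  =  576 + 3/28 =576.11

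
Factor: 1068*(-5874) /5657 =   -  2^3*3^2*11^1*89^2  *5657^( - 1 ) = - 6273432/5657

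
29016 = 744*39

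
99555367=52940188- -46615179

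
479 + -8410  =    -  7931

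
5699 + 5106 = 10805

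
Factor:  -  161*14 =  - 2254 = - 2^1 * 7^2*23^1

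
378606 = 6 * 63101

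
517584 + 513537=1031121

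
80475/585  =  137 + 22/39 =137.56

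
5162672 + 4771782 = 9934454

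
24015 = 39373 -15358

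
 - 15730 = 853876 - 869606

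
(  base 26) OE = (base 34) iq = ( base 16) 27e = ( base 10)638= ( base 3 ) 212122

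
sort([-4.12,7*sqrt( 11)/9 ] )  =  [ - 4.12, 7* sqrt(11)/9] 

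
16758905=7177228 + 9581677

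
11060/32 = 2765/8 = 345.62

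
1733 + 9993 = 11726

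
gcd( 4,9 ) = 1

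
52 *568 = 29536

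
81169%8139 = 7918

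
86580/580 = 4329/29=   149.28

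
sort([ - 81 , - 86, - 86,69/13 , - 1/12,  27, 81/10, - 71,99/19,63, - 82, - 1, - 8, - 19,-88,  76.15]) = [ - 88, - 86, - 86,-82,  -  81, - 71, - 19, - 8, - 1,-1/12, 99/19, 69/13,  81/10,27,63,76.15] 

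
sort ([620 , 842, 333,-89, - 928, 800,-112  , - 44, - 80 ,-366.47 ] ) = [ -928, - 366.47, - 112 , - 89, - 80, - 44, 333, 620,800,842 ] 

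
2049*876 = 1794924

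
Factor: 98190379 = 7^1*47^1*298451^1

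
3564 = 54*66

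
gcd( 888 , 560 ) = 8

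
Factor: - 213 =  - 3^1*71^1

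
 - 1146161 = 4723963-5870124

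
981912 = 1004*978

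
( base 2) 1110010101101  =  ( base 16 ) 1CAD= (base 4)1302231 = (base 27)a1o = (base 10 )7341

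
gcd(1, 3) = 1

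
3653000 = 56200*65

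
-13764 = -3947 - 9817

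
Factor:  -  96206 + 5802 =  - 90404 =- 2^2*97^1*233^1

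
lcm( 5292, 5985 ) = 502740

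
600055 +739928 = 1339983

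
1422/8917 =1422/8917 = 0.16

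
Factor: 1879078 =2^1* 17^2*3251^1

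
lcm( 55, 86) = 4730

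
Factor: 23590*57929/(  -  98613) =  - 2^1*3^( - 2) * 5^1*  7^1 * 53^1* 337^1*1093^1*10957^(-1) = -  1366545110/98613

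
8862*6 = 53172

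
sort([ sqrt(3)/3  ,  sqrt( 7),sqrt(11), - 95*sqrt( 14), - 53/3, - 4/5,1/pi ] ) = [ - 95*sqrt( 14), - 53/3, - 4/5, 1/pi,sqrt(3) /3,sqrt(7 ),sqrt(11)]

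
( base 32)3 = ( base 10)3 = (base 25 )3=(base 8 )3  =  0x3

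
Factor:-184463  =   - 184463^1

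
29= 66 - 37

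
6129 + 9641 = 15770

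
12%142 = 12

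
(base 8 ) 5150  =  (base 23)50J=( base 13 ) 129c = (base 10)2664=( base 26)3oc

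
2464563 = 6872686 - 4408123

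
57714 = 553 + 57161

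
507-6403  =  -5896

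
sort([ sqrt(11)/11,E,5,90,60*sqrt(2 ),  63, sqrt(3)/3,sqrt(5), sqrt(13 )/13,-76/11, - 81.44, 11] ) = [ - 81.44, - 76/11,sqrt(13 )/13, sqrt( 11) /11, sqrt(3 )/3,sqrt(5), E,  5, 11,63,60* sqrt( 2 ), 90] 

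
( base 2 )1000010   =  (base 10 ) 66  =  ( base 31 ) 24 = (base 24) 2I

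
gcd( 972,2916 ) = 972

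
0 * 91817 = 0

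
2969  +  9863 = 12832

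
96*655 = 62880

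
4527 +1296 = 5823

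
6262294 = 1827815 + 4434479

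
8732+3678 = 12410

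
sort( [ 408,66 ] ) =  [ 66, 408 ] 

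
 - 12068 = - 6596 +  - 5472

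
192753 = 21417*9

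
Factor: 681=3^1 * 227^1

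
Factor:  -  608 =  - 2^5*19^1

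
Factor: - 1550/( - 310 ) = 5  =  5^1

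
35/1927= 35/1927  =  0.02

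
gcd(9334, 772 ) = 2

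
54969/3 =18323 = 18323.00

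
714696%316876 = 80944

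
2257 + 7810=10067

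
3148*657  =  2068236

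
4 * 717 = 2868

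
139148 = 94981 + 44167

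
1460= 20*73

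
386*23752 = 9168272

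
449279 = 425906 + 23373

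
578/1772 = 289/886 = 0.33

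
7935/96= 2645/32= 82.66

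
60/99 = 20/33 = 0.61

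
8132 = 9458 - 1326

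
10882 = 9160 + 1722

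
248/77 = 248/77  =  3.22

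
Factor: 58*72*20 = 83520 = 2^6*3^2* 5^1*29^1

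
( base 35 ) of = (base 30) sf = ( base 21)1JF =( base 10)855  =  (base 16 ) 357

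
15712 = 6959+8753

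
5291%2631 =29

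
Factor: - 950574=- 2^1*3^1*158429^1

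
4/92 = 1/23 = 0.04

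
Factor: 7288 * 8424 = 2^6*3^4*13^1*911^1 = 61394112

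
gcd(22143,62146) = 1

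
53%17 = 2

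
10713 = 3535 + 7178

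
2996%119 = 21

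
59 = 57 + 2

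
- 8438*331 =-2792978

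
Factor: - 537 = - 3^1*179^1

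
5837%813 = 146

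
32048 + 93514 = 125562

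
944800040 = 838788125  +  106011915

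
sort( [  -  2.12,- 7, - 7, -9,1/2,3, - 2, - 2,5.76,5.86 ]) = [ - 9, - 7, -7, - 2.12, - 2, - 2,1/2, 3 , 5.76,5.86]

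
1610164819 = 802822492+807342327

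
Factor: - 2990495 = -5^1*598099^1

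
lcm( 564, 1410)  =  2820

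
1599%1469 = 130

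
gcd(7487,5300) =1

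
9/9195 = 3/3065 = 0.00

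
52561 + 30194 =82755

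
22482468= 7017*3204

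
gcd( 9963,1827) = 9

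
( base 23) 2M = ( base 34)20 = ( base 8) 104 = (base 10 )68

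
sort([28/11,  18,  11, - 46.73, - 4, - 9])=[ - 46.73, - 9,-4,  28/11,11, 18] 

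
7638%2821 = 1996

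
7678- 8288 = -610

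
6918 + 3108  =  10026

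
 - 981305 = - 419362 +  - 561943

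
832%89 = 31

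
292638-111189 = 181449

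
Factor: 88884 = 2^2*3^3*823^1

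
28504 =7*4072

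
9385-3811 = 5574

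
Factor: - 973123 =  - 19^1 * 51217^1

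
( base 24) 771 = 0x1069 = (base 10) 4201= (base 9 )5677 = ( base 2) 1000001101001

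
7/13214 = 7/13214= 0.00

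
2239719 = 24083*93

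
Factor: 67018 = 2^1*7^1*4787^1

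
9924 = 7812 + 2112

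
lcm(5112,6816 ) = 20448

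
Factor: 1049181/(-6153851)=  - 22323/130933 = - 3^1*7^1* 11^( - 1 )*1063^1*11903^( - 1) 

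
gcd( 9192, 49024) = 3064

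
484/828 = 121/207 =0.58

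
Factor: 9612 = 2^2*3^3*89^1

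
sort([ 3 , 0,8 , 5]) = [ 0 , 3, 5, 8] 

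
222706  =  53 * 4202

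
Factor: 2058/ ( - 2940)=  - 7/10 = - 2^(-1)*5^( - 1 )*7^1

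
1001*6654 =6660654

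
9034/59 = 9034/59=153.12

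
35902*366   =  13140132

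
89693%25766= 12395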